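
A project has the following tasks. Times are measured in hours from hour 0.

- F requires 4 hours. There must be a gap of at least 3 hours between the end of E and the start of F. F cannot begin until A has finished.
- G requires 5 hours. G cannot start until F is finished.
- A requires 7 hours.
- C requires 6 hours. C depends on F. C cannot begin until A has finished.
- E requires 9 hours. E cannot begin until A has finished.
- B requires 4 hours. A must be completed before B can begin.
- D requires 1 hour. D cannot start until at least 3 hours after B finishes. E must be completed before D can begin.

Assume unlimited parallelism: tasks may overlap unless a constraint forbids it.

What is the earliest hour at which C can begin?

23

Nothing blocks A, so it runs from hour 0 to hour 7.
E cannot begin until A (finishes hour 7). It runs from hour 7 to 7 + 9 = hour 16.
For F: E (finishes hour 16, plus 3-hour gap → hour 19); A (finishes hour 7). Taking the maximum gives a start of hour 19, and it finishes at 19 + 4 = hour 23.
C waits on F (finishes hour 23); A (finishes hour 7). The latest of these is hour 23, which is the earliest C can start.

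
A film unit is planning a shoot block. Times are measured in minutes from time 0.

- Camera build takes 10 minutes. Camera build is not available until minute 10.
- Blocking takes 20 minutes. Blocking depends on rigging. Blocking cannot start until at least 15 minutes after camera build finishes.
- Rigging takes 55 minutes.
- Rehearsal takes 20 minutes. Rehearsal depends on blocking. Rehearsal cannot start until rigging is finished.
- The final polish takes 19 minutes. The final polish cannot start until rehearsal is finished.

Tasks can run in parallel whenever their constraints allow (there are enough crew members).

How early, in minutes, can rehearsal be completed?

95

After its own release at minute 10, camera build can start at minute 10 and finishes at minute 20.
Rigging can start immediately at minute 0; it finishes at minute 55.
For blocking: rigging (finishes minute 55); camera build (finishes minute 20, plus 15-minute gap → minute 35). Taking the maximum gives a start of minute 55, and it finishes at 55 + 20 = minute 75.
Rehearsal needs all of blocking (finishes minute 75); rigging (finishes minute 55). That puts its earliest start at minute 75; it finishes at 75 + 20 = minute 95.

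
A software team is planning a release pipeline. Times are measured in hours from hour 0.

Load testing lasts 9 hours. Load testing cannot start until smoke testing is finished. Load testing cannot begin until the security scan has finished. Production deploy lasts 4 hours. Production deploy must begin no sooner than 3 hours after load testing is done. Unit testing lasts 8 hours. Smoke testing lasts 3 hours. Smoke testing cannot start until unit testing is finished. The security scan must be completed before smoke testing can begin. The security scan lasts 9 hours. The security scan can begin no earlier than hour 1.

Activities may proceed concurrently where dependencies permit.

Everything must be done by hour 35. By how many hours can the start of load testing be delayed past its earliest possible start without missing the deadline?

6

The security scan waits on its own release at hour 1, so it starts at hour 1 and finishes at 1 + 9 = hour 10.
Unit testing can start immediately at hour 0; it finishes at hour 8.
Smoke testing has to wait for unit testing (finishes hour 8); the security scan (finishes hour 10). The latest of these is hour 10, so smoke testing runs hour 10 to 10 + 3 = hour 13.
Load testing cannot start until smoke testing (finishes hour 13); the security scan (finishes hour 10). The controlling bound is hour 13, so load testing finishes at 13 + 9 = hour 22.

Working backward from the deadline:
To finish by hour 35, production deploy (duration 4) must start no later than hour 31.
Since production deploy (must start by hour 31, minus 3-hour gap → hour 28) depends on it, load testing must finish by hour 28. Backing off its 9-hour duration gives a latest start of hour 19.
So load testing can start as early as hour 13 and as late as hour 19, giving 19 − 13 = 6 hours of slack.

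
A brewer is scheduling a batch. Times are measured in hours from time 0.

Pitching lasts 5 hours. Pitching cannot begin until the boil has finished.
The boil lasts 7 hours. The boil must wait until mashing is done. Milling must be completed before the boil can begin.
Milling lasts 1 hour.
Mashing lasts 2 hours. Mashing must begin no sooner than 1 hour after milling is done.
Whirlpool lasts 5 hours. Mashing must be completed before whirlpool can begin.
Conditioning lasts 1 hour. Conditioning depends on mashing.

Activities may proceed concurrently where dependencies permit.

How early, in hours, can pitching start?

11

Milling can start immediately at hour 0; it finishes at hour 1.
Mashing waits on milling (finishes hour 1, plus 1-hour gap → hour 2), so it starts at hour 2 and finishes at 2 + 2 = hour 4.
The boil cannot start until mashing (finishes hour 4); milling (finishes hour 1). The controlling bound is hour 4, so the boil finishes at 4 + 7 = hour 11.
Pitching waits on the boil (finishes hour 11), so the earliest it can start is hour 11.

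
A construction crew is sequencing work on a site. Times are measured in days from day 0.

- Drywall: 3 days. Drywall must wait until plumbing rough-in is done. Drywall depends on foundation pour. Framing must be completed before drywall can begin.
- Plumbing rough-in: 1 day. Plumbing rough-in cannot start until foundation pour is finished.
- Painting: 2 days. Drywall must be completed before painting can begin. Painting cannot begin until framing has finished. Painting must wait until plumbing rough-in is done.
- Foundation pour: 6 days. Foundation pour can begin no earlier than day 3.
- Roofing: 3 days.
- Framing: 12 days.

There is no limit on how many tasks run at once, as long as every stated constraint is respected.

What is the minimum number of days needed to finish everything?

17

Roofing can start immediately at day 0; it finishes at day 3.
Nothing blocks framing, so it runs from day 0 to day 12.
After its own release at day 3, foundation pour can start at day 3 and finishes at day 9.
Plumbing rough-in waits on foundation pour (finishes day 9), so it starts at day 9 and finishes at 9 + 1 = day 10.
Drywall needs all of plumbing rough-in (finishes day 10); foundation pour (finishes day 9); framing (finishes day 12). That puts its earliest start at day 12; it finishes at 12 + 3 = day 15.
Painting cannot start until drywall (finishes day 15); framing (finishes day 12); plumbing rough-in (finishes day 10). The controlling bound is day 15, so painting finishes at 15 + 2 = day 17.
All tasks are finished once the last one completes. Finish times: Foundation pour at 9, Framing at 12, Roofing at 3, Plumbing rough-in at 10, Drywall at 15, Painting at 17. The latest is day 17.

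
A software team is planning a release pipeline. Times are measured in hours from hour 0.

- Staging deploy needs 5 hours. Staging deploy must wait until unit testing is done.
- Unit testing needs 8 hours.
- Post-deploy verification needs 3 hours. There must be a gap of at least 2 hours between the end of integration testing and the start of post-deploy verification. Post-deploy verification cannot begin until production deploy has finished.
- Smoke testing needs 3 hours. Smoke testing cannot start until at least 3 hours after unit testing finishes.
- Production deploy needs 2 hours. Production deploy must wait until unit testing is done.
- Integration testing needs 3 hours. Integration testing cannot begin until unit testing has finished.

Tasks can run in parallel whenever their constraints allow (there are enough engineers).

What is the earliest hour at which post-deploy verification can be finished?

Unit testing has no prerequisites, so it starts at hour 0 and finishes at hour 8.
After unit testing (finishes hour 8), production deploy can start at hour 8 and finishes at hour 10.
Integration testing cannot begin until unit testing (finishes hour 8). It runs from hour 8 to 8 + 3 = hour 11.
Post-deploy verification has to wait for integration testing (finishes hour 11, plus 2-hour gap → hour 13); production deploy (finishes hour 10). The latest of these is hour 13, so post-deploy verification runs hour 13 to 13 + 3 = hour 16.

16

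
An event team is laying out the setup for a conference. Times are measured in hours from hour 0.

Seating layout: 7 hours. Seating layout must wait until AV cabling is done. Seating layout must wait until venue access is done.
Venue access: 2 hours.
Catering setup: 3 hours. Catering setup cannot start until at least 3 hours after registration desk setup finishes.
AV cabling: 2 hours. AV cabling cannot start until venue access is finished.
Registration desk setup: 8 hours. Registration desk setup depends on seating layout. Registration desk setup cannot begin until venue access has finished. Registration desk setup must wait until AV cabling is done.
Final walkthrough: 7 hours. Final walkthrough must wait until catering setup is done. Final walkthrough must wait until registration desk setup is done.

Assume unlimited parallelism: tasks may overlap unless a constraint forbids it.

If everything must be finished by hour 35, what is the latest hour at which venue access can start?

Nothing follows final walkthrough; the deadline of hour 35 is its only limit. It must start by 35 − 7 = hour 28.
Catering setup must finish before final walkthrough (must start by hour 28). With a 3-hour duration, catering setup must start by 28 − 3 = hour 25.
Registration desk setup feeds catering setup (must start by hour 25, minus 3-hour gap → hour 22); final walkthrough (must start by hour 28). Taking the minimum, registration desk setup must finish by hour 22 and start by 22 − 8 = hour 14.
Seating layout must finish before registration desk setup (must start by hour 14). With a 7-hour duration, seating layout must start by 14 − 7 = hour 7.
For AV cabling: seating layout (must start by hour 7); registration desk setup (must start by hour 14). The most restrictive is hour 7; with a 2-hour duration, AV cabling must start by hour 5.
Venue access must finish in time for AV cabling (must start by hour 5); seating layout (must start by hour 7); registration desk setup (must start by hour 14). The tightest is hour 5, so venue access must start by 5 − 2 = hour 3.

3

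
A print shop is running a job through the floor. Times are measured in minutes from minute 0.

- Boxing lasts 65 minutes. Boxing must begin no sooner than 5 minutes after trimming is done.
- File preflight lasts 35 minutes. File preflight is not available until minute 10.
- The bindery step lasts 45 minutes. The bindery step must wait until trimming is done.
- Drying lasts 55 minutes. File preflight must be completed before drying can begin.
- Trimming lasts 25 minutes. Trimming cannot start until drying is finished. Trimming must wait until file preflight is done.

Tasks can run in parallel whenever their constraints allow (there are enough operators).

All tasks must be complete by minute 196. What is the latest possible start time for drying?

The bindery step must finish by minute 196; it takes 45 minutes, so it must start by 196 − 45 = minute 151.
Nothing follows boxing; the deadline of minute 196 is its only limit. It must start by 196 − 65 = minute 131.
Trimming has several dependents: the bindery step (must start by minute 151); boxing (must start by minute 131, minus 5-minute gap → minute 126). The earliest of those limits is minute 126, so trimming must start by 126 − 25 = minute 101.
Drying feeds into trimming (must start by minute 101); so drying must finish by minute 101 and therefore start by minute 46.

46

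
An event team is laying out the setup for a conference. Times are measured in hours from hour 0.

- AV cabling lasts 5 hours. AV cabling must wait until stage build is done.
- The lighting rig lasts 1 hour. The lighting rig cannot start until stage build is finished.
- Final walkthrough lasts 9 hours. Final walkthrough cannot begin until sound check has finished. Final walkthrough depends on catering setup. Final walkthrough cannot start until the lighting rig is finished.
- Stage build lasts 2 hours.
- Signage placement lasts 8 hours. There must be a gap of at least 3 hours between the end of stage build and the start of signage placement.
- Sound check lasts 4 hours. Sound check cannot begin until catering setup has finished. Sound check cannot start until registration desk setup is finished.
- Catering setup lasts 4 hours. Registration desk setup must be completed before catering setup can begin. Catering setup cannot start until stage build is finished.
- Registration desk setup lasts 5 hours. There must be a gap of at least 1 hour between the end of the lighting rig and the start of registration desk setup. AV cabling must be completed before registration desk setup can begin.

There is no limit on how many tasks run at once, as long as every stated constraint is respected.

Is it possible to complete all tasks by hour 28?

No

Stage build has no prerequisites, so it starts at hour 0 and finishes at hour 2.
Signage placement waits on stage build (finishes hour 2, plus 3-hour gap → hour 5), so it starts at hour 5 and finishes at 5 + 8 = hour 13.
AV cabling waits on stage build (finishes hour 2), so it starts at hour 2 and finishes at 2 + 5 = hour 7.
The lighting rig waits on stage build (finishes hour 2), so it starts at hour 2 and finishes at 2 + 1 = hour 3.
Registration desk setup cannot start until the lighting rig (finishes hour 3, plus 1-hour gap → hour 4); AV cabling (finishes hour 7). The controlling bound is hour 7, so registration desk setup finishes at 7 + 5 = hour 12.
Catering setup has to wait for registration desk setup (finishes hour 12); stage build (finishes hour 2). The latest of these is hour 12, so catering setup runs hour 12 to 12 + 4 = hour 16.
Sound check needs all of catering setup (finishes hour 16); registration desk setup (finishes hour 12). That puts its earliest start at hour 16; it finishes at 16 + 4 = hour 20.
Final walkthrough needs all of sound check (finishes hour 20); catering setup (finishes hour 16); the lighting rig (finishes hour 3). That puts its earliest start at hour 20; it finishes at 20 + 9 = hour 29.
The earliest everything can be done is hour 29, which is after the deadline of 28, so it is not possible.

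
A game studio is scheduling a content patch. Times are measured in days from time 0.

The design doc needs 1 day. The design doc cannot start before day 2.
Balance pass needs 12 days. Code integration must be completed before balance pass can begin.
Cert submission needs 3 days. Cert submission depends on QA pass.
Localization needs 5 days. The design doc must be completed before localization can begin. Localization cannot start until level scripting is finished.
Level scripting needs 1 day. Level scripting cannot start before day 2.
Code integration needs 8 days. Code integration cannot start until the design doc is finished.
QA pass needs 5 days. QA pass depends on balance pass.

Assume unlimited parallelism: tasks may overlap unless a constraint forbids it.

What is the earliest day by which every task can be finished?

After its own release at day 2, level scripting can start at day 2 and finishes at day 3.
The design doc cannot begin until its own release at day 2. It runs from day 2 to 2 + 1 = day 3.
Localization needs all of the design doc (finishes day 3); level scripting (finishes day 3). That puts its earliest start at day 3; it finishes at 3 + 5 = day 8.
After the design doc (finishes day 3), code integration can start at day 3 and finishes at day 11.
Balance pass cannot begin until code integration (finishes day 11). It runs from day 11 to 11 + 12 = day 23.
After balance pass (finishes day 23), QA pass can start at day 23 and finishes at day 28.
Cert submission cannot begin until QA pass (finishes day 28). It runs from day 28 to 28 + 3 = day 31.
All tasks are finished once the last one completes. Finish times: The design doc at 3, Level scripting at 3, Code integration at 11, Balance pass at 23, Localization at 8, QA pass at 28, Cert submission at 31. The latest is day 31.

31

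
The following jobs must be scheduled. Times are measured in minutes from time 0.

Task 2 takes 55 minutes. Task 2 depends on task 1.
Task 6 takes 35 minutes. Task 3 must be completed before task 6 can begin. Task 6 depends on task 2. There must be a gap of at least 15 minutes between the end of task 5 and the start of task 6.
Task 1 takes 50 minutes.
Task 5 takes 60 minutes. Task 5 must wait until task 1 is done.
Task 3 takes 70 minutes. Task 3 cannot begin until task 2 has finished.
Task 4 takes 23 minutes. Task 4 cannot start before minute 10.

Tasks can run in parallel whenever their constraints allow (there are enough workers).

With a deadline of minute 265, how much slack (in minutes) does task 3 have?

Nothing blocks task 1, so it runs from minute 0 to minute 50.
Task 2 cannot begin until task 1 (finishes minute 50). It runs from minute 50 to 50 + 55 = minute 105.
Task 3 cannot begin until task 2 (finishes minute 105). It runs from minute 105 to 105 + 70 = minute 175.

Working backward from the deadline:
Task 6 must finish by minute 265; it takes 35 minutes, so it must start by 265 − 35 = minute 230.
Task 3 feeds into task 6 (must start by minute 230); so task 3 must finish by minute 230 and therefore start by minute 160.
So task 3 can start as early as minute 105 and as late as minute 160, giving 160 − 105 = 55 minutes of slack.

55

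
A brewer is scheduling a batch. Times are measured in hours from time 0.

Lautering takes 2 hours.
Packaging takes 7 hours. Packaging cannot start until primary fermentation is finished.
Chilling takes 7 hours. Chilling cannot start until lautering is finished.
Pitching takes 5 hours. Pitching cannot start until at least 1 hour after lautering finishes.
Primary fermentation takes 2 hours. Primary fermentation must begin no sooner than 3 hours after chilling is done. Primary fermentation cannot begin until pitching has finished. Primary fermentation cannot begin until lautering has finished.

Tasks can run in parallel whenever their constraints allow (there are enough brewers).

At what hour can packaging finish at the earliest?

21

Nothing blocks lautering, so it runs from hour 0 to hour 2.
Pitching cannot begin until lautering (finishes hour 2, plus 1-hour gap → hour 3). It runs from hour 3 to 3 + 5 = hour 8.
Chilling cannot begin until lautering (finishes hour 2). It runs from hour 2 to 2 + 7 = hour 9.
Primary fermentation cannot start until chilling (finishes hour 9, plus 3-hour gap → hour 12); pitching (finishes hour 8); lautering (finishes hour 2). The controlling bound is hour 12, so primary fermentation finishes at 12 + 2 = hour 14.
Packaging cannot begin until primary fermentation (finishes hour 14). It runs from hour 14 to 14 + 7 = hour 21.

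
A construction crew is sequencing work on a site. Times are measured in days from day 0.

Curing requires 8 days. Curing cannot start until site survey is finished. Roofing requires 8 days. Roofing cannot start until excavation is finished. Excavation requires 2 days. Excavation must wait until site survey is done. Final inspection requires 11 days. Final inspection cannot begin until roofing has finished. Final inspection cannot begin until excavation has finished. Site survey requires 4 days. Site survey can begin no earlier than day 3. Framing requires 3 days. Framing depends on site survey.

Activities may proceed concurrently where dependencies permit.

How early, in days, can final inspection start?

After its own release at day 3, site survey can start at day 3 and finishes at day 7.
Excavation cannot begin until site survey (finishes day 7). It runs from day 7 to 7 + 2 = day 9.
Roofing waits on excavation (finishes day 9), so it starts at day 9 and finishes at 9 + 8 = day 17.
Final inspection waits on roofing (finishes day 17); excavation (finishes day 9). The latest of these is day 17, which is the earliest final inspection can start.

17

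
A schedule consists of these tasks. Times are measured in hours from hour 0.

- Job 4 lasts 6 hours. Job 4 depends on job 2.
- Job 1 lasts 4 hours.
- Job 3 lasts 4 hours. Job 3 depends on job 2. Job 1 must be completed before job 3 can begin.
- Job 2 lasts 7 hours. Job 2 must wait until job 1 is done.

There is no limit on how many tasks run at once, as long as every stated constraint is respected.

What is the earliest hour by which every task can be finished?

17

Job 1 can start immediately at hour 0; it finishes at hour 4.
After job 1 (finishes hour 4), job 2 can start at hour 4 and finishes at hour 11.
After job 2 (finishes hour 11), job 4 can start at hour 11 and finishes at hour 17.
Job 3 needs all of job 2 (finishes hour 11); job 1 (finishes hour 4). That puts its earliest start at hour 11; it finishes at 11 + 4 = hour 15.
All tasks are finished once the last one completes. Finish times: Job 1 at 4, Job 2 at 11, Job 3 at 15, Job 4 at 17. The latest is hour 17.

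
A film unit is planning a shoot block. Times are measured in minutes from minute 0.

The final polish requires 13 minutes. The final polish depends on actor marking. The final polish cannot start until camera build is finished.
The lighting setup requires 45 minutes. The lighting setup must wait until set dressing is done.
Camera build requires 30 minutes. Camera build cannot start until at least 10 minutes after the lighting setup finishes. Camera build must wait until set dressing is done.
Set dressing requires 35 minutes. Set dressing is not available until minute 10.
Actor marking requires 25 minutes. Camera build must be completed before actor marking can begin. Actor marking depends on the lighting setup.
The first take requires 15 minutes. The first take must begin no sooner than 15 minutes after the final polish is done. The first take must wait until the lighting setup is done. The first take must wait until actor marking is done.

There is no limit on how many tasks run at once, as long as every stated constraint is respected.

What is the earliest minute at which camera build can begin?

100

After its own release at minute 10, set dressing can start at minute 10 and finishes at minute 45.
The lighting setup waits on set dressing (finishes minute 45), so it starts at minute 45 and finishes at 45 + 45 = minute 90.
Camera build waits on the lighting setup (finishes minute 90, plus 10-minute gap → minute 100); set dressing (finishes minute 45). The latest of these is minute 100, which is the earliest camera build can start.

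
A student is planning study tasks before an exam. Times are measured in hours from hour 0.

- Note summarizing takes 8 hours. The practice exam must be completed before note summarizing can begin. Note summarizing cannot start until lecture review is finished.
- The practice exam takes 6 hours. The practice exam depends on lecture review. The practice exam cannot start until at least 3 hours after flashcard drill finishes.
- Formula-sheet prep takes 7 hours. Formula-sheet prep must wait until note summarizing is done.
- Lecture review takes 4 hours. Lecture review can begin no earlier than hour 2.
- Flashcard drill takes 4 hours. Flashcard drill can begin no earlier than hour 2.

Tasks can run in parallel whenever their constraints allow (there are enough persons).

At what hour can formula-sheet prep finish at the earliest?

30

Flashcard drill waits on its own release at hour 2, so it starts at hour 2 and finishes at 2 + 4 = hour 6.
Lecture review cannot begin until its own release at hour 2. It runs from hour 2 to 2 + 4 = hour 6.
The practice exam needs all of lecture review (finishes hour 6); flashcard drill (finishes hour 6, plus 3-hour gap → hour 9). That puts its earliest start at hour 9; it finishes at 9 + 6 = hour 15.
Note summarizing needs all of the practice exam (finishes hour 15); lecture review (finishes hour 6). That puts its earliest start at hour 15; it finishes at 15 + 8 = hour 23.
After note summarizing (finishes hour 23), formula-sheet prep can start at hour 23 and finishes at hour 30.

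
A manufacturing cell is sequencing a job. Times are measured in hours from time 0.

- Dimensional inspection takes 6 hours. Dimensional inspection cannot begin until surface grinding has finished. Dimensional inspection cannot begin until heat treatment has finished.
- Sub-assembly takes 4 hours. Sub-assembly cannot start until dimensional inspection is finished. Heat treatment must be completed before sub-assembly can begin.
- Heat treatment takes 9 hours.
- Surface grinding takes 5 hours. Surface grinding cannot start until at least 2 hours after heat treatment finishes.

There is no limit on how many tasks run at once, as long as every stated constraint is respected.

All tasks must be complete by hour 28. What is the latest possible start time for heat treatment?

To finish by hour 28, sub-assembly (duration 4) must start no later than hour 24.
Dimensional inspection must finish before sub-assembly (must start by hour 24). With a 6-hour duration, dimensional inspection must start by 24 − 6 = hour 18.
Surface grinding has to be done before dimensional inspection (must start by hour 18). That means finishing by hour 18, i.e. starting by 18 − 5 = hour 13.
Heat treatment has several dependents: surface grinding (must start by hour 13, minus 2-hour gap → hour 11); dimensional inspection (must start by hour 18); sub-assembly (must start by hour 24). The earliest of those limits is hour 11, so heat treatment must start by 11 − 9 = hour 2.

2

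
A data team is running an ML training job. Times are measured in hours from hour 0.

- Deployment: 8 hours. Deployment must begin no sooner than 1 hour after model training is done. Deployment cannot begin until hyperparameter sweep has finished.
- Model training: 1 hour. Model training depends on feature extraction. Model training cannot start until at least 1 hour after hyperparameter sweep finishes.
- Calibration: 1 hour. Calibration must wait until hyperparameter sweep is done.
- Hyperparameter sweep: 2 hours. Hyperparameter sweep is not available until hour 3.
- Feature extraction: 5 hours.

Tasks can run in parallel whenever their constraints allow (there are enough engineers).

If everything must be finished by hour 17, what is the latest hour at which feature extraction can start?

2

Deployment must finish by hour 17; it takes 8 hours, so it must start by 17 − 8 = hour 9.
Model training must finish before deployment (must start by hour 9, minus 1-hour gap → hour 8). With a 1-hour duration, model training must start by 8 − 1 = hour 7.
Feature extraction has to be done before model training (must start by hour 7). That means finishing by hour 7, i.e. starting by 7 − 5 = hour 2.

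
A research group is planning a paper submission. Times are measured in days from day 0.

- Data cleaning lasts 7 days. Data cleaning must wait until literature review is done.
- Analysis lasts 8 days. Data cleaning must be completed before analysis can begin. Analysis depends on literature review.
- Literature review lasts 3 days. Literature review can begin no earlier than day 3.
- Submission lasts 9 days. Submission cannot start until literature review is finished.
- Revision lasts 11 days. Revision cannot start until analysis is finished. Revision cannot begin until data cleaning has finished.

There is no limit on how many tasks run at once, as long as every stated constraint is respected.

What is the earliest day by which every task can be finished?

32

Literature review cannot begin until its own release at day 3. It runs from day 3 to 3 + 3 = day 6.
Submission waits on literature review (finishes day 6), so it starts at day 6 and finishes at 6 + 9 = day 15.
Data cleaning cannot begin until literature review (finishes day 6). It runs from day 6 to 6 + 7 = day 13.
Analysis cannot start until data cleaning (finishes day 13); literature review (finishes day 6). The controlling bound is day 13, so analysis finishes at 13 + 8 = day 21.
Revision needs all of analysis (finishes day 21); data cleaning (finishes day 13). That puts its earliest start at day 21; it finishes at 21 + 11 = day 32.
All tasks are finished once the last one completes. Finish times: Literature review at 6, Data cleaning at 13, Analysis at 21, Revision at 32, Submission at 15. The latest is day 32.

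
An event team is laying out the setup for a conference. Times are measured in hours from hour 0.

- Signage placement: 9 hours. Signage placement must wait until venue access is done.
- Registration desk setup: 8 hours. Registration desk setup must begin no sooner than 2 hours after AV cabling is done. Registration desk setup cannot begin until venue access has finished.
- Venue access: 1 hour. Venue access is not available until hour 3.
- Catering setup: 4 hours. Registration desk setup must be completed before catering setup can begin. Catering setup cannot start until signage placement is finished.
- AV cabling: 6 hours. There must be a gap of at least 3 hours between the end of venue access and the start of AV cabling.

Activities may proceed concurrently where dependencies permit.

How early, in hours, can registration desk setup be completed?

23

Venue access waits on its own release at hour 3, so it starts at hour 3 and finishes at 3 + 1 = hour 4.
AV cabling cannot begin until venue access (finishes hour 4, plus 3-hour gap → hour 7). It runs from hour 7 to 7 + 6 = hour 13.
Registration desk setup needs all of AV cabling (finishes hour 13, plus 2-hour gap → hour 15); venue access (finishes hour 4). That puts its earliest start at hour 15; it finishes at 15 + 8 = hour 23.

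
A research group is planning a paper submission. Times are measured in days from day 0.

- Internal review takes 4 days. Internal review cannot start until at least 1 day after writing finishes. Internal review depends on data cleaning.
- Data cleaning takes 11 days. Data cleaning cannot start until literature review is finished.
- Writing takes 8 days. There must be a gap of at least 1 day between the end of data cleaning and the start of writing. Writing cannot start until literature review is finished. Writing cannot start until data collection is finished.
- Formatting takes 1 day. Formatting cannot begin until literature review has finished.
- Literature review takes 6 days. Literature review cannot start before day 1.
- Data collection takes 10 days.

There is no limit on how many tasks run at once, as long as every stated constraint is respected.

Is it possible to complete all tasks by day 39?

Yes

Data collection can start immediately at day 0; it finishes at day 10.
After its own release at day 1, literature review can start at day 1 and finishes at day 7.
After literature review (finishes day 7), formatting can start at day 7 and finishes at day 8.
Data cleaning waits on literature review (finishes day 7), so it starts at day 7 and finishes at 7 + 11 = day 18.
Writing has to wait for data cleaning (finishes day 18, plus 1-day gap → day 19); literature review (finishes day 7); data collection (finishes day 10). The latest of these is day 19, so writing runs day 19 to 19 + 8 = day 27.
Internal review needs all of writing (finishes day 27, plus 1-day gap → day 28); data cleaning (finishes day 18). That puts its earliest start at day 28; it finishes at 28 + 4 = day 32.
Every task is finished by day 32, which is no later than the deadline of 39, so the schedule is feasible.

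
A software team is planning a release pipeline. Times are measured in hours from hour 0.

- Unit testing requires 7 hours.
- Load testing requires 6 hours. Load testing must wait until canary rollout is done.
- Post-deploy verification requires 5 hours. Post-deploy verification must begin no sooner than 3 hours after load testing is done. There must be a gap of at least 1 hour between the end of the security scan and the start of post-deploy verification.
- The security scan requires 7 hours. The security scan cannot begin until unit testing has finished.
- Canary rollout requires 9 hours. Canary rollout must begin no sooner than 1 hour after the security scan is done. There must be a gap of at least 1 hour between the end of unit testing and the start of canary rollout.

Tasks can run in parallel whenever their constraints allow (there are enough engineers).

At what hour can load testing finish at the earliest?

30

Nothing blocks unit testing, so it runs from hour 0 to hour 7.
The security scan cannot begin until unit testing (finishes hour 7). It runs from hour 7 to 7 + 7 = hour 14.
Canary rollout cannot start until the security scan (finishes hour 14, plus 1-hour gap → hour 15); unit testing (finishes hour 7, plus 1-hour gap → hour 8). The controlling bound is hour 15, so canary rollout finishes at 15 + 9 = hour 24.
Load testing waits on canary rollout (finishes hour 24), so it starts at hour 24 and finishes at 24 + 6 = hour 30.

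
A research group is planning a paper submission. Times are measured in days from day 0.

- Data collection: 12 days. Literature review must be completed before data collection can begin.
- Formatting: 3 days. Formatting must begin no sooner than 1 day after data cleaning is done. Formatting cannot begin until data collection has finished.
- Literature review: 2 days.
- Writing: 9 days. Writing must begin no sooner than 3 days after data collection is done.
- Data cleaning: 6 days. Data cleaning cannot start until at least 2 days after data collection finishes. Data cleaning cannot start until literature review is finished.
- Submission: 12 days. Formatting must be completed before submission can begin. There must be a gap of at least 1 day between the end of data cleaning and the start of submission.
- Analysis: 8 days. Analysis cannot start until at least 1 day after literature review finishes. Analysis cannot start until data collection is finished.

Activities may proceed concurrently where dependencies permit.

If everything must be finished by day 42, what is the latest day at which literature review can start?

Submission must finish by day 42; it takes 12 days, so it must start by 42 − 12 = day 30.
Formatting feeds into submission (must start by day 30); so formatting must finish by day 30 and therefore start by day 27.
Data cleaning must finish in time for formatting (must start by day 27, minus 1-day gap → day 26); submission (must start by day 30, minus 1-day gap → day 29). The tightest is day 26, so data cleaning must start by 26 − 6 = day 20.
To finish by day 42, analysis (duration 8) must start no later than day 34.
Nothing follows writing; the deadline of day 42 is its only limit. It must start by 42 − 9 = day 33.
For data collection: data cleaning (must start by day 20, minus 2-day gap → day 18); analysis (must start by day 34); writing (must start by day 33, minus 3-day gap → day 30); formatting (must start by day 27). The most restrictive is day 18; with a 12-day duration, data collection must start by day 6.
For literature review: data collection (must start by day 6); data cleaning (must start by day 20); analysis (must start by day 34, minus 1-day gap → day 33). The most restrictive is day 6; with a 2-day duration, literature review must start by day 4.

4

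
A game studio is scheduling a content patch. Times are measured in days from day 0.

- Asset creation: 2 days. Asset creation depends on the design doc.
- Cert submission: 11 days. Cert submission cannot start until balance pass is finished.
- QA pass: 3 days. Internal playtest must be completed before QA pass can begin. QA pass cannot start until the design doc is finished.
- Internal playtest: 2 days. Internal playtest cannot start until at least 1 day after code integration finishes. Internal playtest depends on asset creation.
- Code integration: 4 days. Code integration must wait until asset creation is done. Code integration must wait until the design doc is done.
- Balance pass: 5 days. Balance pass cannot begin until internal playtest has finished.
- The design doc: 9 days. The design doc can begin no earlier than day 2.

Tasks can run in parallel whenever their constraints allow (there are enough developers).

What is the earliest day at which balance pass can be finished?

25

The design doc waits on its own release at day 2, so it starts at day 2 and finishes at 2 + 9 = day 11.
After the design doc (finishes day 11), asset creation can start at day 11 and finishes at day 13.
For code integration: asset creation (finishes day 13); the design doc (finishes day 11). Taking the maximum gives a start of day 13, and it finishes at 13 + 4 = day 17.
Internal playtest cannot start until code integration (finishes day 17, plus 1-day gap → day 18); asset creation (finishes day 13). The controlling bound is day 18, so internal playtest finishes at 18 + 2 = day 20.
After internal playtest (finishes day 20), balance pass can start at day 20 and finishes at day 25.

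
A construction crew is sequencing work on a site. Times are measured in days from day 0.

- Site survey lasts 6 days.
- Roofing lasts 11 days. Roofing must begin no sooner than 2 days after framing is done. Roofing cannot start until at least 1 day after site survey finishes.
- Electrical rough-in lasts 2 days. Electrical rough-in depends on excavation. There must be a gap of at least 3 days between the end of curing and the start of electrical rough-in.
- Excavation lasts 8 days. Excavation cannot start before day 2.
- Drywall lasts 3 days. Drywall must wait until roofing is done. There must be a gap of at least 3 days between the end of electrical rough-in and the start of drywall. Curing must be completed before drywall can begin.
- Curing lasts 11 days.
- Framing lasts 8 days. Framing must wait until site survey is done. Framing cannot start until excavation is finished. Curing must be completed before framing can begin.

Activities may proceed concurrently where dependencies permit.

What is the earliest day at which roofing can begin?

21

Curing can start immediately at day 0; it finishes at day 11.
After its own release at day 2, excavation can start at day 2 and finishes at day 10.
Site survey has no prerequisites, so it starts at day 0 and finishes at day 6.
Framing needs all of site survey (finishes day 6); excavation (finishes day 10); curing (finishes day 11). That puts its earliest start at day 11; it finishes at 11 + 8 = day 19.
Roofing waits on framing (finishes day 19, plus 2-day gap → day 21); site survey (finishes day 6, plus 1-day gap → day 7). The latest of these is day 21, which is the earliest roofing can start.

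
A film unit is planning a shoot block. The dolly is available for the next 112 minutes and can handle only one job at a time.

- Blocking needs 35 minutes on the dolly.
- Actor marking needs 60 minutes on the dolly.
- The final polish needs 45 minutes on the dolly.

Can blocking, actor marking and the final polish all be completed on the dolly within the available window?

Running back to back, the jobs need 35 + 60 + 45 = 140 minutes on the dolly.
Since 140 > 112, they cannot all fit.

No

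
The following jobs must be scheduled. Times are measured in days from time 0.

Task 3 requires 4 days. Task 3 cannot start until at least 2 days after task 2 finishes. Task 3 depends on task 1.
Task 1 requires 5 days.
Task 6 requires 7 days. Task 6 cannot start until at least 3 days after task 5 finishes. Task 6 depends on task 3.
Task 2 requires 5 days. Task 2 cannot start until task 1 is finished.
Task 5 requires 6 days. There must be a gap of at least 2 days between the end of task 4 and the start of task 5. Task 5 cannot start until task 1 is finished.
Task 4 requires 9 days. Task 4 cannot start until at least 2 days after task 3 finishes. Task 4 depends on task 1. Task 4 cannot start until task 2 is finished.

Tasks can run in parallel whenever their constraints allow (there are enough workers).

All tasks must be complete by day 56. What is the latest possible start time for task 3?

23

Nothing follows task 6; the deadline of day 56 is its only limit. It must start by 56 − 7 = day 49.
Task 5 has to be done before task 6 (must start by day 49, minus 3-day gap → day 46). That means finishing by day 46, i.e. starting by 46 − 6 = day 40.
Task 4 has to be done before task 5 (must start by day 40, minus 2-day gap → day 38). That means finishing by day 38, i.e. starting by 38 − 9 = day 29.
For task 3: task 4 (must start by day 29, minus 2-day gap → day 27); task 6 (must start by day 49). The most restrictive is day 27; with a 4-day duration, task 3 must start by day 23.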